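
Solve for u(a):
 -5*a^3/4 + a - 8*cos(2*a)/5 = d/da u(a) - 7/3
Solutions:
 u(a) = C1 - 5*a^4/16 + a^2/2 + 7*a/3 - 8*sin(a)*cos(a)/5


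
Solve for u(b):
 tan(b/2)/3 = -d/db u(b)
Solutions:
 u(b) = C1 + 2*log(cos(b/2))/3


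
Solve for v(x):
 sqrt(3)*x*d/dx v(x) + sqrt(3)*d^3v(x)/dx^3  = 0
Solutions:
 v(x) = C1 + Integral(C2*airyai(-x) + C3*airybi(-x), x)


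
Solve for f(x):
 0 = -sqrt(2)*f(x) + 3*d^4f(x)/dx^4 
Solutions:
 f(x) = C1*exp(-2^(1/8)*3^(3/4)*x/3) + C2*exp(2^(1/8)*3^(3/4)*x/3) + C3*sin(2^(1/8)*3^(3/4)*x/3) + C4*cos(2^(1/8)*3^(3/4)*x/3)


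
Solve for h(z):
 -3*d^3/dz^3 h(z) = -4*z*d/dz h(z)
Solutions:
 h(z) = C1 + Integral(C2*airyai(6^(2/3)*z/3) + C3*airybi(6^(2/3)*z/3), z)


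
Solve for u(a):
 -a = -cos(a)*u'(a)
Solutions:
 u(a) = C1 + Integral(a/cos(a), a)


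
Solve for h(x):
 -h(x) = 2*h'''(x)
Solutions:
 h(x) = C3*exp(-2^(2/3)*x/2) + (C1*sin(2^(2/3)*sqrt(3)*x/4) + C2*cos(2^(2/3)*sqrt(3)*x/4))*exp(2^(2/3)*x/4)


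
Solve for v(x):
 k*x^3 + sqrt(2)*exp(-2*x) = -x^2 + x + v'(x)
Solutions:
 v(x) = C1 + k*x^4/4 + x^3/3 - x^2/2 - sqrt(2)*exp(-2*x)/2


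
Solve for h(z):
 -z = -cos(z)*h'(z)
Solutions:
 h(z) = C1 + Integral(z/cos(z), z)


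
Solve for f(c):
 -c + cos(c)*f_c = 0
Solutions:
 f(c) = C1 + Integral(c/cos(c), c)


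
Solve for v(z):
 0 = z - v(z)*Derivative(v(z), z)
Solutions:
 v(z) = -sqrt(C1 + z^2)
 v(z) = sqrt(C1 + z^2)


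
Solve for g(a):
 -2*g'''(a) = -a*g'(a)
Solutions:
 g(a) = C1 + Integral(C2*airyai(2^(2/3)*a/2) + C3*airybi(2^(2/3)*a/2), a)


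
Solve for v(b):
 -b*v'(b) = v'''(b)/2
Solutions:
 v(b) = C1 + Integral(C2*airyai(-2^(1/3)*b) + C3*airybi(-2^(1/3)*b), b)


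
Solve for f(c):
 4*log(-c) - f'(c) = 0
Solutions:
 f(c) = C1 + 4*c*log(-c) - 4*c


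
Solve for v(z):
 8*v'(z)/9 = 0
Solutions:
 v(z) = C1


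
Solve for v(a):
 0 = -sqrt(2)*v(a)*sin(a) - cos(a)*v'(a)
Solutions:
 v(a) = C1*cos(a)^(sqrt(2))


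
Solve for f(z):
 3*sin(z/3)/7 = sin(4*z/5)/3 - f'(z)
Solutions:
 f(z) = C1 + 9*cos(z/3)/7 - 5*cos(4*z/5)/12


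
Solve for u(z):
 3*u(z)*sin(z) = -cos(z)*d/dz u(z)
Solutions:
 u(z) = C1*cos(z)^3


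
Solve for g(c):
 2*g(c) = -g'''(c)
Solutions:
 g(c) = C3*exp(-2^(1/3)*c) + (C1*sin(2^(1/3)*sqrt(3)*c/2) + C2*cos(2^(1/3)*sqrt(3)*c/2))*exp(2^(1/3)*c/2)


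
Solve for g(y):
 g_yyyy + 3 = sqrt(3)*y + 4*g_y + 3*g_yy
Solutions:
 g(y) = C1 + C2*exp(-y*((sqrt(3) + 2)^(-1/3) + (sqrt(3) + 2)^(1/3))/2)*sin(sqrt(3)*y*(-(sqrt(3) + 2)^(1/3) + (sqrt(3) + 2)^(-1/3))/2) + C3*exp(-y*((sqrt(3) + 2)^(-1/3) + (sqrt(3) + 2)^(1/3))/2)*cos(sqrt(3)*y*(-(sqrt(3) + 2)^(1/3) + (sqrt(3) + 2)^(-1/3))/2) + C4*exp(y*((sqrt(3) + 2)^(-1/3) + (sqrt(3) + 2)^(1/3))) - sqrt(3)*y^2/8 + 3*sqrt(3)*y/16 + 3*y/4


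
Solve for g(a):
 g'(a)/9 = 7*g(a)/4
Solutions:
 g(a) = C1*exp(63*a/4)


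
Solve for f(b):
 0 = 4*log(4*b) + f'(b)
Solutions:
 f(b) = C1 - 4*b*log(b) - b*log(256) + 4*b


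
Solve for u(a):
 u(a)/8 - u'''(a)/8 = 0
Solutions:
 u(a) = C3*exp(a) + (C1*sin(sqrt(3)*a/2) + C2*cos(sqrt(3)*a/2))*exp(-a/2)


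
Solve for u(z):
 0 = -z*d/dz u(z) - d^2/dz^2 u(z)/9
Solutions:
 u(z) = C1 + C2*erf(3*sqrt(2)*z/2)


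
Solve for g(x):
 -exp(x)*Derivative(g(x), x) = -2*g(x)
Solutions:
 g(x) = C1*exp(-2*exp(-x))


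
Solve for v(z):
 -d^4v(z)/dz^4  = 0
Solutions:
 v(z) = C1 + C2*z + C3*z^2 + C4*z^3


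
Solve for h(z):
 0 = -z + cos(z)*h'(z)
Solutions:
 h(z) = C1 + Integral(z/cos(z), z)


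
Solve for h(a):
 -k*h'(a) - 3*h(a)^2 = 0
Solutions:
 h(a) = k/(C1*k + 3*a)


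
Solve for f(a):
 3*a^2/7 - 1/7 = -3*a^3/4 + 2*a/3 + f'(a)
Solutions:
 f(a) = C1 + 3*a^4/16 + a^3/7 - a^2/3 - a/7


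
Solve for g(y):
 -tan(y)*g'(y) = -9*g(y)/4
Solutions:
 g(y) = C1*sin(y)^(9/4)


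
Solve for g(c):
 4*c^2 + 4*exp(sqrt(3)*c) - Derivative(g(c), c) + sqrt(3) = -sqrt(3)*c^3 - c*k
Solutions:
 g(c) = C1 + sqrt(3)*c^4/4 + 4*c^3/3 + c^2*k/2 + sqrt(3)*c + 4*sqrt(3)*exp(sqrt(3)*c)/3


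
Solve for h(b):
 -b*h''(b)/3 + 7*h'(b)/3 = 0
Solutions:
 h(b) = C1 + C2*b^8


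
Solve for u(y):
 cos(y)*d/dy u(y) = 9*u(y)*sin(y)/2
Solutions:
 u(y) = C1/cos(y)^(9/2)


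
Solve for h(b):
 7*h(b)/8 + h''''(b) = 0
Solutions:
 h(b) = (C1*sin(2^(3/4)*7^(1/4)*b/4) + C2*cos(2^(3/4)*7^(1/4)*b/4))*exp(-2^(3/4)*7^(1/4)*b/4) + (C3*sin(2^(3/4)*7^(1/4)*b/4) + C4*cos(2^(3/4)*7^(1/4)*b/4))*exp(2^(3/4)*7^(1/4)*b/4)


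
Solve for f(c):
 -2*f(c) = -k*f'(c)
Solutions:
 f(c) = C1*exp(2*c/k)


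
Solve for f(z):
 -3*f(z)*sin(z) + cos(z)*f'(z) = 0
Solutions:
 f(z) = C1/cos(z)^3


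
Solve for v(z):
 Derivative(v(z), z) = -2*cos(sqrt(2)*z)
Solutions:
 v(z) = C1 - sqrt(2)*sin(sqrt(2)*z)


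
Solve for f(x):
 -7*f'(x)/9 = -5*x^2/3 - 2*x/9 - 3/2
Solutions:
 f(x) = C1 + 5*x^3/7 + x^2/7 + 27*x/14


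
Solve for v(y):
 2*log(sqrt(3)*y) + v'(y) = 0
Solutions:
 v(y) = C1 - 2*y*log(y) - y*log(3) + 2*y


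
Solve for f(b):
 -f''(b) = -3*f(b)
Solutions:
 f(b) = C1*exp(-sqrt(3)*b) + C2*exp(sqrt(3)*b)


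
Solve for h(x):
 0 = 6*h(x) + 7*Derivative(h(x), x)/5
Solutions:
 h(x) = C1*exp(-30*x/7)


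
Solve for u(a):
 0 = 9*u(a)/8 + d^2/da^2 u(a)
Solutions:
 u(a) = C1*sin(3*sqrt(2)*a/4) + C2*cos(3*sqrt(2)*a/4)


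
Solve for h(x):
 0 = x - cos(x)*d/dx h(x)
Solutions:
 h(x) = C1 + Integral(x/cos(x), x)


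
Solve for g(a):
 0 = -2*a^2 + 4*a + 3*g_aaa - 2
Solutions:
 g(a) = C1 + C2*a + C3*a^2 + a^5/90 - a^4/18 + a^3/9


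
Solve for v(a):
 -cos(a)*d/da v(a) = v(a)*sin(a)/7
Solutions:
 v(a) = C1*cos(a)^(1/7)


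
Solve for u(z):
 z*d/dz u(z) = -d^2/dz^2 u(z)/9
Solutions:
 u(z) = C1 + C2*erf(3*sqrt(2)*z/2)


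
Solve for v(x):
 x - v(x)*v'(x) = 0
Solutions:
 v(x) = -sqrt(C1 + x^2)
 v(x) = sqrt(C1 + x^2)


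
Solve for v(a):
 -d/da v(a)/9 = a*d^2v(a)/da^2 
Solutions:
 v(a) = C1 + C2*a^(8/9)


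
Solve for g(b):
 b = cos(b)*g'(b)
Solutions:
 g(b) = C1 + Integral(b/cos(b), b)


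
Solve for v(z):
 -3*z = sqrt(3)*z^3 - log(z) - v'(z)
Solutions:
 v(z) = C1 + sqrt(3)*z^4/4 + 3*z^2/2 - z*log(z) + z


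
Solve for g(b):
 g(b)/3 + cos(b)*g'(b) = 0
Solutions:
 g(b) = C1*(sin(b) - 1)^(1/6)/(sin(b) + 1)^(1/6)


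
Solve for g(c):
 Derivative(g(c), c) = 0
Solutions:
 g(c) = C1


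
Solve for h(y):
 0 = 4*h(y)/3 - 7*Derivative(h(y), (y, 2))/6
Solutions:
 h(y) = C1*exp(-2*sqrt(14)*y/7) + C2*exp(2*sqrt(14)*y/7)


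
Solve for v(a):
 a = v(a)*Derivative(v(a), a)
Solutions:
 v(a) = -sqrt(C1 + a^2)
 v(a) = sqrt(C1 + a^2)


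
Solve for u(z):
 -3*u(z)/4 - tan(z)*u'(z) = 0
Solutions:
 u(z) = C1/sin(z)^(3/4)


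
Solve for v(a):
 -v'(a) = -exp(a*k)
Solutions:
 v(a) = C1 + exp(a*k)/k


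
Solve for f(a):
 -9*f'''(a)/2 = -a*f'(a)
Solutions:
 f(a) = C1 + Integral(C2*airyai(6^(1/3)*a/3) + C3*airybi(6^(1/3)*a/3), a)


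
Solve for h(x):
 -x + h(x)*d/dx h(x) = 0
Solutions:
 h(x) = -sqrt(C1 + x^2)
 h(x) = sqrt(C1 + x^2)


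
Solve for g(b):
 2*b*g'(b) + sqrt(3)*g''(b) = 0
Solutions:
 g(b) = C1 + C2*erf(3^(3/4)*b/3)


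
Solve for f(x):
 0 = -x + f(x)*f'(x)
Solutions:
 f(x) = -sqrt(C1 + x^2)
 f(x) = sqrt(C1 + x^2)


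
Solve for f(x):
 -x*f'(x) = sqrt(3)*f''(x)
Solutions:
 f(x) = C1 + C2*erf(sqrt(2)*3^(3/4)*x/6)


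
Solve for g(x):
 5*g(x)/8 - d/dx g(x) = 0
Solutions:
 g(x) = C1*exp(5*x/8)


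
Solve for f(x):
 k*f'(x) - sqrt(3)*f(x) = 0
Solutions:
 f(x) = C1*exp(sqrt(3)*x/k)


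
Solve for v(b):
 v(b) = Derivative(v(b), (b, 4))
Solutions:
 v(b) = C1*exp(-b) + C2*exp(b) + C3*sin(b) + C4*cos(b)


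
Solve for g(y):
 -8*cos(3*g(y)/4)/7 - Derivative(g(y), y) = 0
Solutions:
 8*y/7 - 2*log(sin(3*g(y)/4) - 1)/3 + 2*log(sin(3*g(y)/4) + 1)/3 = C1


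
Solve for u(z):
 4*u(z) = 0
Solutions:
 u(z) = 0


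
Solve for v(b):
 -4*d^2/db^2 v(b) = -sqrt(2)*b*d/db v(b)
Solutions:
 v(b) = C1 + C2*erfi(2^(3/4)*b/4)


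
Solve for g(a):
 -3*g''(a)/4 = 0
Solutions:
 g(a) = C1 + C2*a


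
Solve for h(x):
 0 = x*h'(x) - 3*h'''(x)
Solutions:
 h(x) = C1 + Integral(C2*airyai(3^(2/3)*x/3) + C3*airybi(3^(2/3)*x/3), x)


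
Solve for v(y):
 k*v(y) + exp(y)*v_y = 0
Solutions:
 v(y) = C1*exp(k*exp(-y))


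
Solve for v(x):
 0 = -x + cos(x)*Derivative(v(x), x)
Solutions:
 v(x) = C1 + Integral(x/cos(x), x)


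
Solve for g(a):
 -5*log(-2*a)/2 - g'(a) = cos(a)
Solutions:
 g(a) = C1 - 5*a*log(-a)/2 - 5*a*log(2)/2 + 5*a/2 - sin(a)


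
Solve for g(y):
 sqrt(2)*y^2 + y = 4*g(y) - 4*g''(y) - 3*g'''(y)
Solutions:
 g(y) = C1*exp(-y*(8*2^(2/3)/(9*sqrt(537) + 211)^(1/3) + 8 + 2^(1/3)*(9*sqrt(537) + 211)^(1/3))/18)*sin(2^(1/3)*sqrt(3)*y*(-(9*sqrt(537) + 211)^(1/3) + 8*2^(1/3)/(9*sqrt(537) + 211)^(1/3))/18) + C2*exp(-y*(8*2^(2/3)/(9*sqrt(537) + 211)^(1/3) + 8 + 2^(1/3)*(9*sqrt(537) + 211)^(1/3))/18)*cos(2^(1/3)*sqrt(3)*y*(-(9*sqrt(537) + 211)^(1/3) + 8*2^(1/3)/(9*sqrt(537) + 211)^(1/3))/18) + C3*exp(y*(-4 + 8*2^(2/3)/(9*sqrt(537) + 211)^(1/3) + 2^(1/3)*(9*sqrt(537) + 211)^(1/3))/9) + sqrt(2)*y^2/4 + y/4 + sqrt(2)/2


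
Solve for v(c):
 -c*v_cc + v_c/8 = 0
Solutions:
 v(c) = C1 + C2*c^(9/8)


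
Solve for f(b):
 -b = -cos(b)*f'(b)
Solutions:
 f(b) = C1 + Integral(b/cos(b), b)


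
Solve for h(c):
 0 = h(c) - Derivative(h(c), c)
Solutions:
 h(c) = C1*exp(c)


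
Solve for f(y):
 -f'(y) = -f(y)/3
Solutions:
 f(y) = C1*exp(y/3)


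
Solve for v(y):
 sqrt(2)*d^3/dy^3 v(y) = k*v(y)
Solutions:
 v(y) = C1*exp(2^(5/6)*k^(1/3)*y/2) + C2*exp(2^(5/6)*k^(1/3)*y*(-1 + sqrt(3)*I)/4) + C3*exp(-2^(5/6)*k^(1/3)*y*(1 + sqrt(3)*I)/4)


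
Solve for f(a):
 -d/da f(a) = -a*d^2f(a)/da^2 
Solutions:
 f(a) = C1 + C2*a^2


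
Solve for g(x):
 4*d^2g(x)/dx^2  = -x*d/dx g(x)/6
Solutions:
 g(x) = C1 + C2*erf(sqrt(3)*x/12)


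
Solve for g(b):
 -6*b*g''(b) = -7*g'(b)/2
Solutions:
 g(b) = C1 + C2*b^(19/12)


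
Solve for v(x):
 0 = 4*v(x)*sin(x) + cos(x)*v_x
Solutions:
 v(x) = C1*cos(x)^4


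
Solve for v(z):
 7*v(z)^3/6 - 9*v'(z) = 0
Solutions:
 v(z) = -3*sqrt(3)*sqrt(-1/(C1 + 7*z))
 v(z) = 3*sqrt(3)*sqrt(-1/(C1 + 7*z))


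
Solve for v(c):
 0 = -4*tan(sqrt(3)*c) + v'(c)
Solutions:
 v(c) = C1 - 4*sqrt(3)*log(cos(sqrt(3)*c))/3


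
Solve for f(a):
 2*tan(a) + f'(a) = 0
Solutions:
 f(a) = C1 + 2*log(cos(a))


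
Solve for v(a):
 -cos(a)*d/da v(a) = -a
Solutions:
 v(a) = C1 + Integral(a/cos(a), a)


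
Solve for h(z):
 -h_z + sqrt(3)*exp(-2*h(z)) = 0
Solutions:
 h(z) = log(-sqrt(C1 + 2*sqrt(3)*z))
 h(z) = log(C1 + 2*sqrt(3)*z)/2


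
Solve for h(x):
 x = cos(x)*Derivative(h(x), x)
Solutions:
 h(x) = C1 + Integral(x/cos(x), x)


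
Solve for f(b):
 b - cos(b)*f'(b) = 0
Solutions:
 f(b) = C1 + Integral(b/cos(b), b)


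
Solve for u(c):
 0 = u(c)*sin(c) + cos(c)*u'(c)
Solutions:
 u(c) = C1*cos(c)


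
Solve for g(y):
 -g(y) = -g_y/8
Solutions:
 g(y) = C1*exp(8*y)


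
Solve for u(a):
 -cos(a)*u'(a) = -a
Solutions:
 u(a) = C1 + Integral(a/cos(a), a)


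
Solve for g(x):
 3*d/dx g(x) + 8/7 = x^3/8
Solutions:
 g(x) = C1 + x^4/96 - 8*x/21


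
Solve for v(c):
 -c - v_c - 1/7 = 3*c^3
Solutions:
 v(c) = C1 - 3*c^4/4 - c^2/2 - c/7


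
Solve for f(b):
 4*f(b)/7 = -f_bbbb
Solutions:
 f(b) = (C1*sin(7^(3/4)*b/7) + C2*cos(7^(3/4)*b/7))*exp(-7^(3/4)*b/7) + (C3*sin(7^(3/4)*b/7) + C4*cos(7^(3/4)*b/7))*exp(7^(3/4)*b/7)


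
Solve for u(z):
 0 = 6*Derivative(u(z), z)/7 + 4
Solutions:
 u(z) = C1 - 14*z/3


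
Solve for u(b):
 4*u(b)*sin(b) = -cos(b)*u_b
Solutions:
 u(b) = C1*cos(b)^4


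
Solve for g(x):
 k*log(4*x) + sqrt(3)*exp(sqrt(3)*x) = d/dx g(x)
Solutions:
 g(x) = C1 + k*x*log(x) + k*x*(-1 + 2*log(2)) + exp(sqrt(3)*x)


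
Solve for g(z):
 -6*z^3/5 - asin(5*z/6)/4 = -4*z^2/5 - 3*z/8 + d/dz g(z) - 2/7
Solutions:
 g(z) = C1 - 3*z^4/10 + 4*z^3/15 + 3*z^2/16 - z*asin(5*z/6)/4 + 2*z/7 - sqrt(36 - 25*z^2)/20


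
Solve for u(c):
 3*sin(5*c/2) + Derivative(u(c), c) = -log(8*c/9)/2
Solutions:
 u(c) = C1 - c*log(c)/2 - 3*c*log(2)/2 + c/2 + c*log(3) + 6*cos(5*c/2)/5


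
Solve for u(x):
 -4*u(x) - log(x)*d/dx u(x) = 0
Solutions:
 u(x) = C1*exp(-4*li(x))


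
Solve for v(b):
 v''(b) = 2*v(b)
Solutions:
 v(b) = C1*exp(-sqrt(2)*b) + C2*exp(sqrt(2)*b)


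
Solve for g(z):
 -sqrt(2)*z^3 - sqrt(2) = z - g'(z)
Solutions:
 g(z) = C1 + sqrt(2)*z^4/4 + z^2/2 + sqrt(2)*z


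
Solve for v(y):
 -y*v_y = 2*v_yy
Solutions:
 v(y) = C1 + C2*erf(y/2)


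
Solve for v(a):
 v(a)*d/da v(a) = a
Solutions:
 v(a) = -sqrt(C1 + a^2)
 v(a) = sqrt(C1 + a^2)


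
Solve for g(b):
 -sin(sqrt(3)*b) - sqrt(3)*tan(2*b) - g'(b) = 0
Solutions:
 g(b) = C1 + sqrt(3)*log(cos(2*b))/2 + sqrt(3)*cos(sqrt(3)*b)/3


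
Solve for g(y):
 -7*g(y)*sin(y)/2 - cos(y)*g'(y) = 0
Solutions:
 g(y) = C1*cos(y)^(7/2)


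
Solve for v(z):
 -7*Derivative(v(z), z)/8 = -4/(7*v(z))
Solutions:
 v(z) = -sqrt(C1 + 64*z)/7
 v(z) = sqrt(C1 + 64*z)/7


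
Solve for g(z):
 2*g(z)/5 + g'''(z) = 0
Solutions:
 g(z) = C3*exp(-2^(1/3)*5^(2/3)*z/5) + (C1*sin(2^(1/3)*sqrt(3)*5^(2/3)*z/10) + C2*cos(2^(1/3)*sqrt(3)*5^(2/3)*z/10))*exp(2^(1/3)*5^(2/3)*z/10)


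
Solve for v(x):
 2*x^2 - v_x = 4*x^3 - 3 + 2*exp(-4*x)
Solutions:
 v(x) = C1 - x^4 + 2*x^3/3 + 3*x + exp(-4*x)/2


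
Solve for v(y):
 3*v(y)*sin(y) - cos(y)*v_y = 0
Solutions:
 v(y) = C1/cos(y)^3


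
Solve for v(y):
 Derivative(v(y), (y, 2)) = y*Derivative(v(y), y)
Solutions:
 v(y) = C1 + C2*erfi(sqrt(2)*y/2)


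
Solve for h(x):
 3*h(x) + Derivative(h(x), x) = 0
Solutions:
 h(x) = C1*exp(-3*x)


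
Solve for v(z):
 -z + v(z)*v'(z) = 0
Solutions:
 v(z) = -sqrt(C1 + z^2)
 v(z) = sqrt(C1 + z^2)


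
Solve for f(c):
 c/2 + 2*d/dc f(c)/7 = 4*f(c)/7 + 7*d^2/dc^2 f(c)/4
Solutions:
 f(c) = 7*c/8 + (C1*sin(16*sqrt(3)*c/49) + C2*cos(16*sqrt(3)*c/49))*exp(4*c/49) + 7/16


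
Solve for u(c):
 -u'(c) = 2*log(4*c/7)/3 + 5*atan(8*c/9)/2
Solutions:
 u(c) = C1 - 2*c*log(c)/3 - 5*c*atan(8*c/9)/2 - 4*c*log(2)/3 + 2*c/3 + 2*c*log(7)/3 + 45*log(64*c^2 + 81)/32


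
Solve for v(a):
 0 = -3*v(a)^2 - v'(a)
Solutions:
 v(a) = 1/(C1 + 3*a)


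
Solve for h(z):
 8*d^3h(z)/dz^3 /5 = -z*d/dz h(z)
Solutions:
 h(z) = C1 + Integral(C2*airyai(-5^(1/3)*z/2) + C3*airybi(-5^(1/3)*z/2), z)


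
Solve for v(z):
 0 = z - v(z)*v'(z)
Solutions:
 v(z) = -sqrt(C1 + z^2)
 v(z) = sqrt(C1 + z^2)


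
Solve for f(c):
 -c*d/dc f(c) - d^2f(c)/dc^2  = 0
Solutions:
 f(c) = C1 + C2*erf(sqrt(2)*c/2)


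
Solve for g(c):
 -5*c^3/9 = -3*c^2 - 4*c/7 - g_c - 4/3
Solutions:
 g(c) = C1 + 5*c^4/36 - c^3 - 2*c^2/7 - 4*c/3


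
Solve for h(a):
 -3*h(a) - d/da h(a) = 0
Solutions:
 h(a) = C1*exp(-3*a)


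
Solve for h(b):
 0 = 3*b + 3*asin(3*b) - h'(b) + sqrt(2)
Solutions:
 h(b) = C1 + 3*b^2/2 + 3*b*asin(3*b) + sqrt(2)*b + sqrt(1 - 9*b^2)


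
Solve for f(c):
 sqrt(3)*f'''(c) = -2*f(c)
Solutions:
 f(c) = C3*exp(-2^(1/3)*3^(5/6)*c/3) + (C1*sin(6^(1/3)*c/2) + C2*cos(6^(1/3)*c/2))*exp(2^(1/3)*3^(5/6)*c/6)


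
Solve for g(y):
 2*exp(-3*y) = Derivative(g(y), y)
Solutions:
 g(y) = C1 - 2*exp(-3*y)/3


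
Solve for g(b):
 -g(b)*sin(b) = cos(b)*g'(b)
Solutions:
 g(b) = C1*cos(b)


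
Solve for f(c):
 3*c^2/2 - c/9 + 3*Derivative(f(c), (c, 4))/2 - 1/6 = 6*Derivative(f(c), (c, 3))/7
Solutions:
 f(c) = C1 + C2*c + C3*c^2 + C4*exp(4*c/7) + 7*c^5/240 + 1295*c^4/5184 + 8897*c^3/5184


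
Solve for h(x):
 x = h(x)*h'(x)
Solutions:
 h(x) = -sqrt(C1 + x^2)
 h(x) = sqrt(C1 + x^2)


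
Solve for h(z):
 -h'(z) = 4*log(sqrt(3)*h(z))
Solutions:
 Integral(1/(2*log(_y) + log(3)), (_y, h(z)))/2 = C1 - z


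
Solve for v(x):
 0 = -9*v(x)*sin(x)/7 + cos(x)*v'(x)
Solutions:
 v(x) = C1/cos(x)^(9/7)


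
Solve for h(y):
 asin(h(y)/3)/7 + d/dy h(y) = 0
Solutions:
 Integral(1/asin(_y/3), (_y, h(y))) = C1 - y/7


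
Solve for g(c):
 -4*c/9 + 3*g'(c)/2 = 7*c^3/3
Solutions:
 g(c) = C1 + 7*c^4/18 + 4*c^2/27


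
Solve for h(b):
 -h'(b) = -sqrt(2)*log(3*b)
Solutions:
 h(b) = C1 + sqrt(2)*b*log(b) - sqrt(2)*b + sqrt(2)*b*log(3)


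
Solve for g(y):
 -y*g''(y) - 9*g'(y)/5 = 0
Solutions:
 g(y) = C1 + C2/y^(4/5)


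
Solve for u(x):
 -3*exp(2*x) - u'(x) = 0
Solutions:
 u(x) = C1 - 3*exp(2*x)/2


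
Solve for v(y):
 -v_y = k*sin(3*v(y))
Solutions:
 v(y) = -acos((-C1 - exp(6*k*y))/(C1 - exp(6*k*y)))/3 + 2*pi/3
 v(y) = acos((-C1 - exp(6*k*y))/(C1 - exp(6*k*y)))/3


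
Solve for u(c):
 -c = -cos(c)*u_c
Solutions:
 u(c) = C1 + Integral(c/cos(c), c)


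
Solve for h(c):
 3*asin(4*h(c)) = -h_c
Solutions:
 Integral(1/asin(4*_y), (_y, h(c))) = C1 - 3*c


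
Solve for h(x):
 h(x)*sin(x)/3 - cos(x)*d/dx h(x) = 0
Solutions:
 h(x) = C1/cos(x)^(1/3)


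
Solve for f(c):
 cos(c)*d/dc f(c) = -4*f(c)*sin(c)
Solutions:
 f(c) = C1*cos(c)^4


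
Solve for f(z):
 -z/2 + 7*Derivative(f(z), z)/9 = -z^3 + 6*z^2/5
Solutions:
 f(z) = C1 - 9*z^4/28 + 18*z^3/35 + 9*z^2/28


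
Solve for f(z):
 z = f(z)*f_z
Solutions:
 f(z) = -sqrt(C1 + z^2)
 f(z) = sqrt(C1 + z^2)


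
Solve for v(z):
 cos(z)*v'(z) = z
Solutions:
 v(z) = C1 + Integral(z/cos(z), z)


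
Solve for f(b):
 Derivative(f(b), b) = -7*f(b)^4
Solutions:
 f(b) = (-3^(2/3) - 3*3^(1/6)*I)*(1/(C1 + 7*b))^(1/3)/6
 f(b) = (-3^(2/3) + 3*3^(1/6)*I)*(1/(C1 + 7*b))^(1/3)/6
 f(b) = (1/(C1 + 21*b))^(1/3)


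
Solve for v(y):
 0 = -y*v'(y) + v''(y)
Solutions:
 v(y) = C1 + C2*erfi(sqrt(2)*y/2)


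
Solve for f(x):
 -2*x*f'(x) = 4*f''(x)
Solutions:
 f(x) = C1 + C2*erf(x/2)


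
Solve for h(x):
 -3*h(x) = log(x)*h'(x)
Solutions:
 h(x) = C1*exp(-3*li(x))


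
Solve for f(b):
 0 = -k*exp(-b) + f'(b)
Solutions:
 f(b) = C1 - k*exp(-b)


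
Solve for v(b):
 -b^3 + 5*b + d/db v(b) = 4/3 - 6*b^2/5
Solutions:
 v(b) = C1 + b^4/4 - 2*b^3/5 - 5*b^2/2 + 4*b/3


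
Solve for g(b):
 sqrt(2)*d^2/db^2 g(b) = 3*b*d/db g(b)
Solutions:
 g(b) = C1 + C2*erfi(2^(1/4)*sqrt(3)*b/2)


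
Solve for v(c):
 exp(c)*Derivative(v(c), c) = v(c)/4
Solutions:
 v(c) = C1*exp(-exp(-c)/4)


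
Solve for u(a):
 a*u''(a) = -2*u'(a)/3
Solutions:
 u(a) = C1 + C2*a^(1/3)


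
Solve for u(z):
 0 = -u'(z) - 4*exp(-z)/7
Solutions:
 u(z) = C1 + 4*exp(-z)/7


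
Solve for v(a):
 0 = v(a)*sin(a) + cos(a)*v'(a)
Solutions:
 v(a) = C1*cos(a)


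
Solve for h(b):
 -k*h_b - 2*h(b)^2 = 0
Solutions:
 h(b) = k/(C1*k + 2*b)


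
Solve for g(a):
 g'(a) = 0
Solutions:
 g(a) = C1


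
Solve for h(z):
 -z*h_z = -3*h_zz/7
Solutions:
 h(z) = C1 + C2*erfi(sqrt(42)*z/6)


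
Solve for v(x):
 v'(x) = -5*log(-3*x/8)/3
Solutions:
 v(x) = C1 - 5*x*log(-x)/3 + x*(-5*log(3)/3 + 5/3 + 5*log(2))


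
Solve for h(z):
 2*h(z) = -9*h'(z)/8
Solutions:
 h(z) = C1*exp(-16*z/9)


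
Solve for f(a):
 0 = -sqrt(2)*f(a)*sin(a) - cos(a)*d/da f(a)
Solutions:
 f(a) = C1*cos(a)^(sqrt(2))


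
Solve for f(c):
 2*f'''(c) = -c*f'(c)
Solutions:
 f(c) = C1 + Integral(C2*airyai(-2^(2/3)*c/2) + C3*airybi(-2^(2/3)*c/2), c)


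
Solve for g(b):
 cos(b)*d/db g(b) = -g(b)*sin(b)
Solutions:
 g(b) = C1*cos(b)


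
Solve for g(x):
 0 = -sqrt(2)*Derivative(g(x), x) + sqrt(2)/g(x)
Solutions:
 g(x) = -sqrt(C1 + 2*x)
 g(x) = sqrt(C1 + 2*x)


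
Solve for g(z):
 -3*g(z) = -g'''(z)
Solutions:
 g(z) = C3*exp(3^(1/3)*z) + (C1*sin(3^(5/6)*z/2) + C2*cos(3^(5/6)*z/2))*exp(-3^(1/3)*z/2)


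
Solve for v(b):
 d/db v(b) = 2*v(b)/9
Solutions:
 v(b) = C1*exp(2*b/9)


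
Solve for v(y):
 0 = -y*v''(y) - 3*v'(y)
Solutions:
 v(y) = C1 + C2/y^2


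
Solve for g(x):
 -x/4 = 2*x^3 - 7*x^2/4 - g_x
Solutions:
 g(x) = C1 + x^4/2 - 7*x^3/12 + x^2/8


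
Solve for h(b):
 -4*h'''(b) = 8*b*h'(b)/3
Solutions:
 h(b) = C1 + Integral(C2*airyai(-2^(1/3)*3^(2/3)*b/3) + C3*airybi(-2^(1/3)*3^(2/3)*b/3), b)


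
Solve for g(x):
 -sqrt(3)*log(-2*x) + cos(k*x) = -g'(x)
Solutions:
 g(x) = C1 + sqrt(3)*x*(log(-x) - 1) + sqrt(3)*x*log(2) - Piecewise((sin(k*x)/k, Ne(k, 0)), (x, True))


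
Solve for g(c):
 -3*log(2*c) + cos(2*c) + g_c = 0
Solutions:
 g(c) = C1 + 3*c*log(c) - 3*c + 3*c*log(2) - sin(2*c)/2


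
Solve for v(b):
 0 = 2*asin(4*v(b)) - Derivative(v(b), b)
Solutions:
 Integral(1/asin(4*_y), (_y, v(b))) = C1 + 2*b


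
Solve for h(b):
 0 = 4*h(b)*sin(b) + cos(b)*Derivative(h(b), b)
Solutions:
 h(b) = C1*cos(b)^4


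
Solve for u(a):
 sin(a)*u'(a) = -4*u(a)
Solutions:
 u(a) = C1*(cos(a)^2 + 2*cos(a) + 1)/(cos(a)^2 - 2*cos(a) + 1)


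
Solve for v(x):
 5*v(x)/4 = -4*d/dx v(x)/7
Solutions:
 v(x) = C1*exp(-35*x/16)


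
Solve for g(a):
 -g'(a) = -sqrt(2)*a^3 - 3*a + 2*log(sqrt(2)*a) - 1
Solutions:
 g(a) = C1 + sqrt(2)*a^4/4 + 3*a^2/2 - 2*a*log(a) - a*log(2) + 3*a


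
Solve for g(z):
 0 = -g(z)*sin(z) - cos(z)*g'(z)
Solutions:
 g(z) = C1*cos(z)


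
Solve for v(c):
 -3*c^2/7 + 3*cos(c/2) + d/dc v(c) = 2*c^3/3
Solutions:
 v(c) = C1 + c^4/6 + c^3/7 - 6*sin(c/2)


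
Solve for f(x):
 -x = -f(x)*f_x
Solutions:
 f(x) = -sqrt(C1 + x^2)
 f(x) = sqrt(C1 + x^2)


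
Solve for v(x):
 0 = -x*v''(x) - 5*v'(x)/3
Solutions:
 v(x) = C1 + C2/x^(2/3)


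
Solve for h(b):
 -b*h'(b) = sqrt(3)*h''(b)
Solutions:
 h(b) = C1 + C2*erf(sqrt(2)*3^(3/4)*b/6)


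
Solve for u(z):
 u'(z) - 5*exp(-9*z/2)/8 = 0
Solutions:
 u(z) = C1 - 5*exp(-9*z/2)/36


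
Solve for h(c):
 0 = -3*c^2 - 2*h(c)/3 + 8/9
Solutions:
 h(c) = 4/3 - 9*c^2/2


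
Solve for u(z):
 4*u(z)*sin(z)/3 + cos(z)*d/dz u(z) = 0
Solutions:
 u(z) = C1*cos(z)^(4/3)


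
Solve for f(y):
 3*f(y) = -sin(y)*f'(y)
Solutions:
 f(y) = C1*(cos(y) + 1)^(3/2)/(cos(y) - 1)^(3/2)


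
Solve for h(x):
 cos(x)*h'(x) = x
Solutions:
 h(x) = C1 + Integral(x/cos(x), x)


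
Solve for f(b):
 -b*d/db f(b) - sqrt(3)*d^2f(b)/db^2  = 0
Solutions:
 f(b) = C1 + C2*erf(sqrt(2)*3^(3/4)*b/6)


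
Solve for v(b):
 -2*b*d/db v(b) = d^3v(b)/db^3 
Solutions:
 v(b) = C1 + Integral(C2*airyai(-2^(1/3)*b) + C3*airybi(-2^(1/3)*b), b)


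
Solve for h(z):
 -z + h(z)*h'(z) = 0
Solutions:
 h(z) = -sqrt(C1 + z^2)
 h(z) = sqrt(C1 + z^2)


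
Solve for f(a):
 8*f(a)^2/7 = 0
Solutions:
 f(a) = 0


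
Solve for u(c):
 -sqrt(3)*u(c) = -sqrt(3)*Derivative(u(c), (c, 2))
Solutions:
 u(c) = C1*exp(-c) + C2*exp(c)


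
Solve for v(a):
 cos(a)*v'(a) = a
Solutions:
 v(a) = C1 + Integral(a/cos(a), a)


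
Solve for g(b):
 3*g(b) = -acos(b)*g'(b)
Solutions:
 g(b) = C1*exp(-3*Integral(1/acos(b), b))


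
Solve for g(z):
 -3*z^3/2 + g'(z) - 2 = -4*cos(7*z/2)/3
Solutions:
 g(z) = C1 + 3*z^4/8 + 2*z - 8*sin(7*z/2)/21


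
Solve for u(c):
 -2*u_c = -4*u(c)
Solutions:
 u(c) = C1*exp(2*c)


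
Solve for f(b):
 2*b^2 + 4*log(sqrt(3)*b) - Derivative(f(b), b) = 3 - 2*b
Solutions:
 f(b) = C1 + 2*b^3/3 + b^2 + 4*b*log(b) - 7*b + b*log(9)


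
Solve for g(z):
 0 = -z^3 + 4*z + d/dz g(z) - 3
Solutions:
 g(z) = C1 + z^4/4 - 2*z^2 + 3*z


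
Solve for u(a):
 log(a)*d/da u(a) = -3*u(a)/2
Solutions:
 u(a) = C1*exp(-3*li(a)/2)


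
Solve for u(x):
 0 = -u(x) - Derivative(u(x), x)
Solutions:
 u(x) = C1*exp(-x)


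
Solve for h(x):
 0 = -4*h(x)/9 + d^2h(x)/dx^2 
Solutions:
 h(x) = C1*exp(-2*x/3) + C2*exp(2*x/3)


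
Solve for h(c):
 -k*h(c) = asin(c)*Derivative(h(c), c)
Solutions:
 h(c) = C1*exp(-k*Integral(1/asin(c), c))


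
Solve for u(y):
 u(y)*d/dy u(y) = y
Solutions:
 u(y) = -sqrt(C1 + y^2)
 u(y) = sqrt(C1 + y^2)


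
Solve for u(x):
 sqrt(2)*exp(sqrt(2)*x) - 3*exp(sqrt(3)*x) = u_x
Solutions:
 u(x) = C1 + exp(sqrt(2)*x) - sqrt(3)*exp(sqrt(3)*x)


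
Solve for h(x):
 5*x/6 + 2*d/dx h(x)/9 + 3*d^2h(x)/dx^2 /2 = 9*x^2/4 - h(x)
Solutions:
 h(x) = 9*x^2/4 - 11*x/6 + (C1*sin(sqrt(482)*x/27) + C2*cos(sqrt(482)*x/27))*exp(-2*x/27) - 685/108


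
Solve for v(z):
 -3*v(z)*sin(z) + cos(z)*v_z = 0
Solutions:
 v(z) = C1/cos(z)^3


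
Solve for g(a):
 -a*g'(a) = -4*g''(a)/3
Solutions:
 g(a) = C1 + C2*erfi(sqrt(6)*a/4)


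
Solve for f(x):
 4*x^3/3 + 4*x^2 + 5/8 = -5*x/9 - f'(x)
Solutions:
 f(x) = C1 - x^4/3 - 4*x^3/3 - 5*x^2/18 - 5*x/8


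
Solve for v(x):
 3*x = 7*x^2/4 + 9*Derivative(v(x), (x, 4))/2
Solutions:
 v(x) = C1 + C2*x + C3*x^2 + C4*x^3 - 7*x^6/6480 + x^5/180


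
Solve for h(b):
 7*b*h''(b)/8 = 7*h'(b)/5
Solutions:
 h(b) = C1 + C2*b^(13/5)


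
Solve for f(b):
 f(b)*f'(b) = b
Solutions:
 f(b) = -sqrt(C1 + b^2)
 f(b) = sqrt(C1 + b^2)


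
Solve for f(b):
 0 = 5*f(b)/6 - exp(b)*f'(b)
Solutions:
 f(b) = C1*exp(-5*exp(-b)/6)


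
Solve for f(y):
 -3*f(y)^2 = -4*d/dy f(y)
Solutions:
 f(y) = -4/(C1 + 3*y)


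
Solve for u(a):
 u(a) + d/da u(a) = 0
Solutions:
 u(a) = C1*exp(-a)


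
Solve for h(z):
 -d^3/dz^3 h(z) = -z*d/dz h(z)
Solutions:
 h(z) = C1 + Integral(C2*airyai(z) + C3*airybi(z), z)


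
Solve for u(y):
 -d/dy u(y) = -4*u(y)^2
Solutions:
 u(y) = -1/(C1 + 4*y)


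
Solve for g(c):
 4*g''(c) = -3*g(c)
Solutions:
 g(c) = C1*sin(sqrt(3)*c/2) + C2*cos(sqrt(3)*c/2)


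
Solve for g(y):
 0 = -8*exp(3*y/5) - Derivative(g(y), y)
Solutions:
 g(y) = C1 - 40*exp(3*y/5)/3


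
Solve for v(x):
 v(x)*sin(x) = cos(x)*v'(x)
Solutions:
 v(x) = C1/cos(x)


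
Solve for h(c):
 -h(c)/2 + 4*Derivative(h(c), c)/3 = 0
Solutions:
 h(c) = C1*exp(3*c/8)


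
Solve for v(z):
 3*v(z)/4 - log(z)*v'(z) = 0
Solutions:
 v(z) = C1*exp(3*li(z)/4)


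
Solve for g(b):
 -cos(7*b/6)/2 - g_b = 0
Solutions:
 g(b) = C1 - 3*sin(7*b/6)/7


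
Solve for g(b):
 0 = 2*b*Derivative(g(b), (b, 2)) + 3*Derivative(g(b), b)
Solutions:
 g(b) = C1 + C2/sqrt(b)


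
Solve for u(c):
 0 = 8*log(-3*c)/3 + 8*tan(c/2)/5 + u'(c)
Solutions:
 u(c) = C1 - 8*c*log(-c)/3 - 8*c*log(3)/3 + 8*c/3 + 16*log(cos(c/2))/5


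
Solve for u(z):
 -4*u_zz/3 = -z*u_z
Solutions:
 u(z) = C1 + C2*erfi(sqrt(6)*z/4)


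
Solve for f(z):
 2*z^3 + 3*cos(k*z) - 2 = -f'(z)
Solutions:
 f(z) = C1 - z^4/2 + 2*z - 3*sin(k*z)/k


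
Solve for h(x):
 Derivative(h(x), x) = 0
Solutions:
 h(x) = C1


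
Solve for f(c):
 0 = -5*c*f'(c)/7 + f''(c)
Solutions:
 f(c) = C1 + C2*erfi(sqrt(70)*c/14)


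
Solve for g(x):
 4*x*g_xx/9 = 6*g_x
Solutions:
 g(x) = C1 + C2*x^(29/2)


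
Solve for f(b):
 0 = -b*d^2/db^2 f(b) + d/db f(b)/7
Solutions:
 f(b) = C1 + C2*b^(8/7)


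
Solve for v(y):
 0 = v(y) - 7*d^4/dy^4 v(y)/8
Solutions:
 v(y) = C1*exp(-14^(3/4)*y/7) + C2*exp(14^(3/4)*y/7) + C3*sin(14^(3/4)*y/7) + C4*cos(14^(3/4)*y/7)


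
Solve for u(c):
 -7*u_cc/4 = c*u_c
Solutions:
 u(c) = C1 + C2*erf(sqrt(14)*c/7)


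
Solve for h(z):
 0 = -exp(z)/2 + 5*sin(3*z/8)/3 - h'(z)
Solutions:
 h(z) = C1 - exp(z)/2 - 40*cos(3*z/8)/9


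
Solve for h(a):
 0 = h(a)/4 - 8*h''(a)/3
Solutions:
 h(a) = C1*exp(-sqrt(6)*a/8) + C2*exp(sqrt(6)*a/8)


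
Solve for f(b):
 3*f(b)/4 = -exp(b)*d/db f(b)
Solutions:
 f(b) = C1*exp(3*exp(-b)/4)


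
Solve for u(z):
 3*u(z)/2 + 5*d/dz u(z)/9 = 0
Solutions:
 u(z) = C1*exp(-27*z/10)


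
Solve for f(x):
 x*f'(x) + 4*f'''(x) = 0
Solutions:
 f(x) = C1 + Integral(C2*airyai(-2^(1/3)*x/2) + C3*airybi(-2^(1/3)*x/2), x)


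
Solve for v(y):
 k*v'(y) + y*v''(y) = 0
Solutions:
 v(y) = C1 + y^(1 - re(k))*(C2*sin(log(y)*Abs(im(k))) + C3*cos(log(y)*im(k)))


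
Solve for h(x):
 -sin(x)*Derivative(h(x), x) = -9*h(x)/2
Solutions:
 h(x) = C1*(cos(x) - 1)^(1/4)*(cos(x)^2 - 2*cos(x) + 1)/((cos(x) + 1)^(1/4)*(cos(x)^2 + 2*cos(x) + 1))


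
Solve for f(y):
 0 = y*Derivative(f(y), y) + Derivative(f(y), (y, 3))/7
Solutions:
 f(y) = C1 + Integral(C2*airyai(-7^(1/3)*y) + C3*airybi(-7^(1/3)*y), y)


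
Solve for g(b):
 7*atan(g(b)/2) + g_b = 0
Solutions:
 Integral(1/atan(_y/2), (_y, g(b))) = C1 - 7*b


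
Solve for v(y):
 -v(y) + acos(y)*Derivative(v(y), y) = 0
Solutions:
 v(y) = C1*exp(Integral(1/acos(y), y))


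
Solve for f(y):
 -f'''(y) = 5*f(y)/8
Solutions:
 f(y) = C3*exp(-5^(1/3)*y/2) + (C1*sin(sqrt(3)*5^(1/3)*y/4) + C2*cos(sqrt(3)*5^(1/3)*y/4))*exp(5^(1/3)*y/4)


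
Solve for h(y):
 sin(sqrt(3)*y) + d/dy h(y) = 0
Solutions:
 h(y) = C1 + sqrt(3)*cos(sqrt(3)*y)/3


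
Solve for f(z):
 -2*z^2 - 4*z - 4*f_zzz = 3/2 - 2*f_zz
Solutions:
 f(z) = C1 + C2*z + C3*exp(z/2) + z^4/12 + z^3 + 51*z^2/8


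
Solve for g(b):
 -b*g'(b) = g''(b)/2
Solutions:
 g(b) = C1 + C2*erf(b)


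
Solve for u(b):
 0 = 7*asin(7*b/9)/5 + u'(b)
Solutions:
 u(b) = C1 - 7*b*asin(7*b/9)/5 - sqrt(81 - 49*b^2)/5


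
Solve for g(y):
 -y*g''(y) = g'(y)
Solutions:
 g(y) = C1 + C2*log(y)


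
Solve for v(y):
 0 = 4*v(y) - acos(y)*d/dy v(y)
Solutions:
 v(y) = C1*exp(4*Integral(1/acos(y), y))


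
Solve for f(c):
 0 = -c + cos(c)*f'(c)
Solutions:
 f(c) = C1 + Integral(c/cos(c), c)


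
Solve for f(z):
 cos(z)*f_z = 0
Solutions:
 f(z) = C1


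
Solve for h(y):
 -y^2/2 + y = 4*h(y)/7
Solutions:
 h(y) = 7*y*(2 - y)/8


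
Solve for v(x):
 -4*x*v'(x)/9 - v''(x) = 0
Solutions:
 v(x) = C1 + C2*erf(sqrt(2)*x/3)


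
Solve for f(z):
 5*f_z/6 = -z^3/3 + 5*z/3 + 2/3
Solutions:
 f(z) = C1 - z^4/10 + z^2 + 4*z/5


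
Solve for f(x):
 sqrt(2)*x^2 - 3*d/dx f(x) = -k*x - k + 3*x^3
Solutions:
 f(x) = C1 + k*x^2/6 + k*x/3 - x^4/4 + sqrt(2)*x^3/9


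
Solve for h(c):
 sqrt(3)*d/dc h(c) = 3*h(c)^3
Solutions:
 h(c) = -sqrt(2)*sqrt(-1/(C1 + sqrt(3)*c))/2
 h(c) = sqrt(2)*sqrt(-1/(C1 + sqrt(3)*c))/2


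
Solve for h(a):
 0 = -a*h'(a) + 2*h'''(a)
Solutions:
 h(a) = C1 + Integral(C2*airyai(2^(2/3)*a/2) + C3*airybi(2^(2/3)*a/2), a)


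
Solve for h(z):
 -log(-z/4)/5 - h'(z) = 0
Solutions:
 h(z) = C1 - z*log(-z)/5 + z*(1 + 2*log(2))/5


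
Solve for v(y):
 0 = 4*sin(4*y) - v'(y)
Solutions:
 v(y) = C1 - cos(4*y)


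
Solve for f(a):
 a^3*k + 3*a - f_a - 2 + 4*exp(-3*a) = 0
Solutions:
 f(a) = C1 + a^4*k/4 + 3*a^2/2 - 2*a - 4*exp(-3*a)/3


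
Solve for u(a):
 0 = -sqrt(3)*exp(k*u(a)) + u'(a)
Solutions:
 u(a) = Piecewise((log(-1/(C1*k + sqrt(3)*a*k))/k, Ne(k, 0)), (nan, True))
 u(a) = Piecewise((C1 + sqrt(3)*a, Eq(k, 0)), (nan, True))


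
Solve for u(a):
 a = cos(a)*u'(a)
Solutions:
 u(a) = C1 + Integral(a/cos(a), a)


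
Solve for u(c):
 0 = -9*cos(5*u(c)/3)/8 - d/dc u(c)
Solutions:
 9*c/8 - 3*log(sin(5*u(c)/3) - 1)/10 + 3*log(sin(5*u(c)/3) + 1)/10 = C1


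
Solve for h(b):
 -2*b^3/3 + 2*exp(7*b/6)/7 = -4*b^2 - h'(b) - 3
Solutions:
 h(b) = C1 + b^4/6 - 4*b^3/3 - 3*b - 12*exp(7*b/6)/49


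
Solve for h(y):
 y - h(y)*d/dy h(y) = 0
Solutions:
 h(y) = -sqrt(C1 + y^2)
 h(y) = sqrt(C1 + y^2)


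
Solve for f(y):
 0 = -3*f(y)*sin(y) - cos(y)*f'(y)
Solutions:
 f(y) = C1*cos(y)^3


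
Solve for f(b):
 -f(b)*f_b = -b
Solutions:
 f(b) = -sqrt(C1 + b^2)
 f(b) = sqrt(C1 + b^2)


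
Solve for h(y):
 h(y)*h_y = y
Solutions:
 h(y) = -sqrt(C1 + y^2)
 h(y) = sqrt(C1 + y^2)


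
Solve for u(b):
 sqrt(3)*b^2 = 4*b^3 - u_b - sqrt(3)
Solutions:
 u(b) = C1 + b^4 - sqrt(3)*b^3/3 - sqrt(3)*b


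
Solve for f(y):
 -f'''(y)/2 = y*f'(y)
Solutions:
 f(y) = C1 + Integral(C2*airyai(-2^(1/3)*y) + C3*airybi(-2^(1/3)*y), y)


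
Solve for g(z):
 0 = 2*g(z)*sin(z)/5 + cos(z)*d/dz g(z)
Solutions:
 g(z) = C1*cos(z)^(2/5)


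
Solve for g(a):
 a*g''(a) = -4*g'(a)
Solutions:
 g(a) = C1 + C2/a^3


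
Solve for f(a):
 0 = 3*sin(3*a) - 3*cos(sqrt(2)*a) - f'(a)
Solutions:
 f(a) = C1 - 3*sqrt(2)*sin(sqrt(2)*a)/2 - cos(3*a)


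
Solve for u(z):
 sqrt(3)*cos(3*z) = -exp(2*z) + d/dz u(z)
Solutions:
 u(z) = C1 + exp(2*z)/2 + sqrt(3)*sin(3*z)/3


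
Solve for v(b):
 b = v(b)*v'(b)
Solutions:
 v(b) = -sqrt(C1 + b^2)
 v(b) = sqrt(C1 + b^2)


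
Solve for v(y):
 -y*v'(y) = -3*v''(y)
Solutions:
 v(y) = C1 + C2*erfi(sqrt(6)*y/6)


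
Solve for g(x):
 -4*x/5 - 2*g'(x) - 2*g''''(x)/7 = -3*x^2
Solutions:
 g(x) = C1 + C4*exp(-7^(1/3)*x) + x^3/2 - x^2/5 + (C2*sin(sqrt(3)*7^(1/3)*x/2) + C3*cos(sqrt(3)*7^(1/3)*x/2))*exp(7^(1/3)*x/2)


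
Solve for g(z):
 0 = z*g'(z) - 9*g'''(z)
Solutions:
 g(z) = C1 + Integral(C2*airyai(3^(1/3)*z/3) + C3*airybi(3^(1/3)*z/3), z)


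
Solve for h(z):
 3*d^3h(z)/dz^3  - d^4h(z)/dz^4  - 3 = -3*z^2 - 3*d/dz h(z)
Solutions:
 h(z) = C1 + C2*exp(z*(-2^(2/3)*(sqrt(21) + 5)^(1/3)/4 - 2^(1/3)/(2*(sqrt(21) + 5)^(1/3)) + 1))*sin(2^(1/3)*sqrt(3)*z*(-2^(1/3)*(sqrt(21) + 5)^(1/3) + 2/(sqrt(21) + 5)^(1/3))/4) + C3*exp(z*(-2^(2/3)*(sqrt(21) + 5)^(1/3)/4 - 2^(1/3)/(2*(sqrt(21) + 5)^(1/3)) + 1))*cos(2^(1/3)*sqrt(3)*z*(-2^(1/3)*(sqrt(21) + 5)^(1/3) + 2/(sqrt(21) + 5)^(1/3))/4) + C4*exp(z*(2^(1/3)/(sqrt(21) + 5)^(1/3) + 1 + 2^(2/3)*(sqrt(21) + 5)^(1/3)/2)) - z^3/3 + 3*z


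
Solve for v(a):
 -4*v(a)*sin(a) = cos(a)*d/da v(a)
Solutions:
 v(a) = C1*cos(a)^4


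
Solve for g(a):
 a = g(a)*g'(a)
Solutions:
 g(a) = -sqrt(C1 + a^2)
 g(a) = sqrt(C1 + a^2)


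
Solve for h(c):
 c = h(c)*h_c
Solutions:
 h(c) = -sqrt(C1 + c^2)
 h(c) = sqrt(C1 + c^2)


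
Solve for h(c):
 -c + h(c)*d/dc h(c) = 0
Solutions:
 h(c) = -sqrt(C1 + c^2)
 h(c) = sqrt(C1 + c^2)


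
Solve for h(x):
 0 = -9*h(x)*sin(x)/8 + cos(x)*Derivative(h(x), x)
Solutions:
 h(x) = C1/cos(x)^(9/8)


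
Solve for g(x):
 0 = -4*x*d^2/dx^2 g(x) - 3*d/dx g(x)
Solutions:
 g(x) = C1 + C2*x^(1/4)


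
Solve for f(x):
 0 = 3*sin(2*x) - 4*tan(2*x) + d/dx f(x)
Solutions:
 f(x) = C1 - 2*log(cos(2*x)) + 3*cos(2*x)/2


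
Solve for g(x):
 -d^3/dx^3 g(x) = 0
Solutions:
 g(x) = C1 + C2*x + C3*x^2


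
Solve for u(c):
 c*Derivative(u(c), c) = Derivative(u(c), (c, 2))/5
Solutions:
 u(c) = C1 + C2*erfi(sqrt(10)*c/2)


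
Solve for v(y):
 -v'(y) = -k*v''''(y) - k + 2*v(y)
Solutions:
 v(y) = C1*exp(y*Piecewise((-sqrt(-(-1/k^2)^(1/3))/2 - sqrt((-1/k^2)^(1/3) - 2/(k*sqrt(-(-1/k^2)^(1/3))))/2, Eq(1/k, 0)), (-sqrt(2*(sqrt(8/(27*k^3) + 1/(256*k^4)) + 1/(16*k^2))^(1/3) - 4/(3*k*(sqrt(8/(27*k^3) + 1/(256*k^4)) + 1/(16*k^2))^(1/3)))/2 - sqrt(-2*(sqrt(8/(27*k^3) + 1/(256*k^4)) + 1/(16*k^2))^(1/3) - 2/(k*sqrt(2*(sqrt(8/(27*k^3) + 1/(256*k^4)) + 1/(16*k^2))^(1/3) - 4/(3*k*(sqrt(8/(27*k^3) + 1/(256*k^4)) + 1/(16*k^2))^(1/3)))) + 4/(3*k*(sqrt(8/(27*k^3) + 1/(256*k^4)) + 1/(16*k^2))^(1/3)))/2, True))) + C2*exp(y*Piecewise((-sqrt(-(-1/k^2)^(1/3))/2 + sqrt((-1/k^2)^(1/3) - 2/(k*sqrt(-(-1/k^2)^(1/3))))/2, Eq(1/k, 0)), (-sqrt(2*(sqrt(8/(27*k^3) + 1/(256*k^4)) + 1/(16*k^2))^(1/3) - 4/(3*k*(sqrt(8/(27*k^3) + 1/(256*k^4)) + 1/(16*k^2))^(1/3)))/2 + sqrt(-2*(sqrt(8/(27*k^3) + 1/(256*k^4)) + 1/(16*k^2))^(1/3) - 2/(k*sqrt(2*(sqrt(8/(27*k^3) + 1/(256*k^4)) + 1/(16*k^2))^(1/3) - 4/(3*k*(sqrt(8/(27*k^3) + 1/(256*k^4)) + 1/(16*k^2))^(1/3)))) + 4/(3*k*(sqrt(8/(27*k^3) + 1/(256*k^4)) + 1/(16*k^2))^(1/3)))/2, True))) + C3*exp(y*Piecewise((sqrt(-(-1/k^2)^(1/3))/2 - sqrt((-1/k^2)^(1/3) + 2/(k*sqrt(-(-1/k^2)^(1/3))))/2, Eq(1/k, 0)), (sqrt(2*(sqrt(8/(27*k^3) + 1/(256*k^4)) + 1/(16*k^2))^(1/3) - 4/(3*k*(sqrt(8/(27*k^3) + 1/(256*k^4)) + 1/(16*k^2))^(1/3)))/2 - sqrt(-2*(sqrt(8/(27*k^3) + 1/(256*k^4)) + 1/(16*k^2))^(1/3) + 2/(k*sqrt(2*(sqrt(8/(27*k^3) + 1/(256*k^4)) + 1/(16*k^2))^(1/3) - 4/(3*k*(sqrt(8/(27*k^3) + 1/(256*k^4)) + 1/(16*k^2))^(1/3)))) + 4/(3*k*(sqrt(8/(27*k^3) + 1/(256*k^4)) + 1/(16*k^2))^(1/3)))/2, True))) + C4*exp(y*Piecewise((sqrt(-(-1/k^2)^(1/3))/2 + sqrt((-1/k^2)^(1/3) + 2/(k*sqrt(-(-1/k^2)^(1/3))))/2, Eq(1/k, 0)), (sqrt(2*(sqrt(8/(27*k^3) + 1/(256*k^4)) + 1/(16*k^2))^(1/3) - 4/(3*k*(sqrt(8/(27*k^3) + 1/(256*k^4)) + 1/(16*k^2))^(1/3)))/2 + sqrt(-2*(sqrt(8/(27*k^3) + 1/(256*k^4)) + 1/(16*k^2))^(1/3) + 2/(k*sqrt(2*(sqrt(8/(27*k^3) + 1/(256*k^4)) + 1/(16*k^2))^(1/3) - 4/(3*k*(sqrt(8/(27*k^3) + 1/(256*k^4)) + 1/(16*k^2))^(1/3)))) + 4/(3*k*(sqrt(8/(27*k^3) + 1/(256*k^4)) + 1/(16*k^2))^(1/3)))/2, True))) + k/2


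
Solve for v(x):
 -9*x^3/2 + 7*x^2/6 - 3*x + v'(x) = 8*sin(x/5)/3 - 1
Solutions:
 v(x) = C1 + 9*x^4/8 - 7*x^3/18 + 3*x^2/2 - x - 40*cos(x/5)/3


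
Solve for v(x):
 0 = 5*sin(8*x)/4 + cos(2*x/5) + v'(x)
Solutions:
 v(x) = C1 - 5*sin(2*x/5)/2 + 5*cos(8*x)/32


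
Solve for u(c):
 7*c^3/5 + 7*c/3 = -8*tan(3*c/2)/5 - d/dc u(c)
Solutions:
 u(c) = C1 - 7*c^4/20 - 7*c^2/6 + 16*log(cos(3*c/2))/15


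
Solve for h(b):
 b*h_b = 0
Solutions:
 h(b) = C1


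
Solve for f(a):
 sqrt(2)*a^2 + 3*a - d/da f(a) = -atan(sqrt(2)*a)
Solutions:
 f(a) = C1 + sqrt(2)*a^3/3 + 3*a^2/2 + a*atan(sqrt(2)*a) - sqrt(2)*log(2*a^2 + 1)/4


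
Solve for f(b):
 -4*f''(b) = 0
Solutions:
 f(b) = C1 + C2*b


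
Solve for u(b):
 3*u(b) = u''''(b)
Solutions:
 u(b) = C1*exp(-3^(1/4)*b) + C2*exp(3^(1/4)*b) + C3*sin(3^(1/4)*b) + C4*cos(3^(1/4)*b)


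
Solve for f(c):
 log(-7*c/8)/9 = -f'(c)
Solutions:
 f(c) = C1 - c*log(-c)/9 + c*(-log(7) + 1 + 3*log(2))/9


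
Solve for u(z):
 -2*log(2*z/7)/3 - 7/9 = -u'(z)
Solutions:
 u(z) = C1 + 2*z*log(z)/3 - 2*z*log(7)/3 + z/9 + 2*z*log(2)/3


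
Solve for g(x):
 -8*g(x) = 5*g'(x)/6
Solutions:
 g(x) = C1*exp(-48*x/5)


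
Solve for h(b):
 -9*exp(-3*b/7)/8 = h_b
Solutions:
 h(b) = C1 + 21*exp(-3*b/7)/8


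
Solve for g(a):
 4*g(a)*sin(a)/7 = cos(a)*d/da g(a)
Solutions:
 g(a) = C1/cos(a)^(4/7)


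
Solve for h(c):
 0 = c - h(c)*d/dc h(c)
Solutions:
 h(c) = -sqrt(C1 + c^2)
 h(c) = sqrt(C1 + c^2)


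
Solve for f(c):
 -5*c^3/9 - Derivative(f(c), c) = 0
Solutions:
 f(c) = C1 - 5*c^4/36


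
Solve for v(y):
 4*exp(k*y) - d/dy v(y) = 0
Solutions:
 v(y) = C1 + 4*exp(k*y)/k


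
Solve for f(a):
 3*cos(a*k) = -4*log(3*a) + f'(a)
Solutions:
 f(a) = C1 + 4*a*log(a) - 4*a + 4*a*log(3) + 3*Piecewise((sin(a*k)/k, Ne(k, 0)), (a, True))


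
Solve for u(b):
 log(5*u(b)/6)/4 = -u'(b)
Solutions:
 4*Integral(1/(log(_y) - log(6) + log(5)), (_y, u(b))) = C1 - b


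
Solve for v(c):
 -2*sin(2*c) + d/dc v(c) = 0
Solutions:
 v(c) = C1 - cos(2*c)


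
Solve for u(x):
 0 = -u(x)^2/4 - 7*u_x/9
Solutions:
 u(x) = 28/(C1 + 9*x)


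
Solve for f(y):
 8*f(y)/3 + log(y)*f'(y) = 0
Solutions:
 f(y) = C1*exp(-8*li(y)/3)


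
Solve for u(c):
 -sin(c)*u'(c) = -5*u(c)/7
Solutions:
 u(c) = C1*(cos(c) - 1)^(5/14)/(cos(c) + 1)^(5/14)


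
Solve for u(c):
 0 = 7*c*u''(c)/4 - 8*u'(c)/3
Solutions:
 u(c) = C1 + C2*c^(53/21)


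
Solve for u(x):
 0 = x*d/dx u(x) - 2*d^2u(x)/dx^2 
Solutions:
 u(x) = C1 + C2*erfi(x/2)


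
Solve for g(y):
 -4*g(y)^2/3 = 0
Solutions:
 g(y) = 0


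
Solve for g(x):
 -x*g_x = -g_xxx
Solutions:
 g(x) = C1 + Integral(C2*airyai(x) + C3*airybi(x), x)


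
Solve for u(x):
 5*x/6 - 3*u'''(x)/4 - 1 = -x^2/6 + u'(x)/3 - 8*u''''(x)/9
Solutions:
 u(x) = C1 + C2*exp(x*(-3^(1/3)*(64*sqrt(1267) + 2291)^(1/3) - 27*3^(2/3)/(64*sqrt(1267) + 2291)^(1/3) + 18)/64)*sin(3^(1/6)*x*(-3^(2/3)*(64*sqrt(1267) + 2291)^(1/3) + 81/(64*sqrt(1267) + 2291)^(1/3))/64) + C3*exp(x*(-3^(1/3)*(64*sqrt(1267) + 2291)^(1/3) - 27*3^(2/3)/(64*sqrt(1267) + 2291)^(1/3) + 18)/64)*cos(3^(1/6)*x*(-3^(2/3)*(64*sqrt(1267) + 2291)^(1/3) + 81/(64*sqrt(1267) + 2291)^(1/3))/64) + C4*exp(x*(27*3^(2/3)/(64*sqrt(1267) + 2291)^(1/3) + 9 + 3^(1/3)*(64*sqrt(1267) + 2291)^(1/3))/32) + x^3/6 + 5*x^2/4 - 21*x/4
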